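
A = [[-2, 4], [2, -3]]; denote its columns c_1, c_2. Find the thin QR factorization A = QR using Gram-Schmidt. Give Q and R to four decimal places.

Q = [[-0.7071, 0.7071], [0.7071, 0.7071]], R = [[2.8284, -4.9497], [0.0000, 0.7071]]

c_1 = (-2, 2); ‖c_1‖ = 2.8284, so q_1 = (-0.7071, 0.7071).
q_1·c_2 = (-0.7071)·4 + 0.7071·(-3) = -4.9497.
u_2 = c_2 + 4.9497·q_1 = (0.5000, 0.5000).
‖u_2‖ = 0.7071, so q_2 = (0.7071, 0.7071).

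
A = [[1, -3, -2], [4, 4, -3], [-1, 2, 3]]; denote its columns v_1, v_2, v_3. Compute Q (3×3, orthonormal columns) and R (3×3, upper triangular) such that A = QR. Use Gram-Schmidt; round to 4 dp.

Q = [[0.2357, -0.7651, 0.5993], [0.9428, 0.3296, 0.0499], [-0.2357, 0.5532, 0.7990]], R = [[4.2426, 2.5927, -4.0069], [0.0000, 4.7199, 2.2011], [0.0000, 0.0000, 1.0487]]

e_1 = v_1/‖v_1‖ = (1, 4, -1)/4.2426 = (0.2357, 0.9428, -0.2357).
r_{12} = e_1·v_2 = 2.5927.
u_2 = v_2 − 2.5927·e_1 = (-3.6111, 1.5556, 2.6111).
‖u_2‖ = 4.7199, so e_2 = (-0.7651, 0.3296, 0.5532).
r_{13} = e_1·v_3 = -4.0069; r_{23} = e_2·v_3 = 2.2011.
u_3 = v_3 + 4.0069·e_1 − 2.2011·e_2 = (0.6284, 0.0524, 0.8379).
‖u_3‖ = 1.0487, so e_3 = (0.5993, 0.0499, 0.7990).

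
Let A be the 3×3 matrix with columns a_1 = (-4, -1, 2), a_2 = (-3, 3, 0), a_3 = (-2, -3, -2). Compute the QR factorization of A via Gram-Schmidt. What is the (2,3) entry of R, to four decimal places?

r_{23} = -1.5954

a_1 = (-4, -1, 2); ‖a_1‖ = 4.5826, so e_1 = (-0.8729, -0.2182, 0.4364).
e_1·a_2 = (-0.8729)·(-3) + (-0.2182)·3 + 0.4364·0 = 1.9640.
u_2 = a_2 − 1.9640·e_1 = (-1.2857, 3.4286, -0.8571).
‖u_2‖ = 3.7607, so e_2 = (-0.3419, 0.9117, -0.2279).
r_{23} = e_2·a_3 = -1.5954.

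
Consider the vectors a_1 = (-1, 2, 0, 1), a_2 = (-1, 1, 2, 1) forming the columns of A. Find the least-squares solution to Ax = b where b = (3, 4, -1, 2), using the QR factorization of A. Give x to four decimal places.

x = (1.7308, -0.8462)

a_1 = (-1, 2, 0, 1); ‖a_1‖ = 2.4495, so e_1 = (-0.4082, 0.8165, 0.0000, 0.4082).
e_1·a_2 = (-0.4082)·(-1) + 0.8165·1 + 0.0000·2 + 0.4082·1 = 1.6330.
u_2 = a_2 − 1.6330·e_1 = (-0.3333, -0.3333, 2.0000, 0.3333).
‖u_2‖ = 2.0817, so e_2 = (-0.1601, -0.1601, 0.9608, 0.1601).
Qᵀb = (2.8577, -1.7614).
Back-substitute: x_2 = -1.7614/2.0817 = -0.8462.
x_1 = (2.8577 − 1.6330·(-0.8462))/2.4495 = 1.7308.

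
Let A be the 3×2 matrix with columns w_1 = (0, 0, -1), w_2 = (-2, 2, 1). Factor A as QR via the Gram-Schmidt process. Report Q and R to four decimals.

q_1 = w_1/‖w_1‖ = (0, 0, -1)/1.0000 = (0.0000, 0.0000, -1.0000).
r_{12} = q_1·w_2 = -1.0000.
u_2 = w_2 + 1.0000·q_1 = (-2.0000, 2.0000, 0.0000).
‖u_2‖ = 2.8284, so q_2 = (-0.7071, 0.7071, 0.0000).

Q = [[0.0000, -0.7071], [0.0000, 0.7071], [-1.0000, 0.0000]], R = [[1.0000, -1.0000], [0.0000, 2.8284]]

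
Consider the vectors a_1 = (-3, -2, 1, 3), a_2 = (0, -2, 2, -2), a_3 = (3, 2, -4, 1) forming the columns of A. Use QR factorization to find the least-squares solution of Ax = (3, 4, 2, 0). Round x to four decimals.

e_1 = a_1/‖a_1‖ = (-3, -2, 1, 3)/4.7958 = (-0.6255, -0.4170, 0.2085, 0.6255).
r_{12} = e_1·a_2 = 0.0000.
u_2 = a_2 + 0.0000·e_1 = (0.0000, -2.0000, 2.0000, -2.0000).
‖u_2‖ = 3.4641, so e_2 = (0.0000, -0.5774, 0.5774, -0.5774).
r_{13} = e_1·a_3 = -2.9192; r_{23} = e_2·a_3 = -4.0415.
u_3 = a_3 + 2.9192·e_1 + 4.0415·e_2 = (1.1739, -1.5507, -1.0580, 0.4928).
‖u_3‖ = 2.2682, so e_3 = (0.5175, -0.6837, -0.4664, 0.2172).
Qᵀb = (-3.1277, -1.1547, -2.1149).
Back-substitute: x_3 = -2.1149/2.2682 = -0.9324.
x_2 = (-1.1547 + 4.0415·(-0.9324))/3.4641 = -1.4211.
x_1 = (-3.1277 + 0.0000·(-1.4211) + 2.9192·(-0.9324))/4.7958 = -1.2197.

x = (-1.2197, -1.4211, -0.9324)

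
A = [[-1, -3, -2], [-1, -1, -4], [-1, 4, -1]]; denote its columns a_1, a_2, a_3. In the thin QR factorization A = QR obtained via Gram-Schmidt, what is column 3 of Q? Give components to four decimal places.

a_1 = (-1, -1, -1); ‖a_1‖ = 1.7321, so e_1 = (-0.5774, -0.5774, -0.5774).
e_1·a_2 = (-0.5774)·(-3) + (-0.5774)·(-1) + (-0.5774)·4 = 0.0000.
u_2 = a_2 + 0.0000·e_1 = (-3.0000, -1.0000, 4.0000).
‖u_2‖ = 5.0990, so e_2 = (-0.5883, -0.1961, 0.7845).
e_1·a_3 = (-0.5774)·(-2) + (-0.5774)·(-4) + (-0.5774)·(-1) = 4.0415; e_2·a_3 = (-0.5883)·(-2) + (-0.1961)·(-4) + 0.7845·(-1) = 1.1767.
u_3 = a_3 − 4.0415·e_1 − 1.1767·e_2 = (1.0256, -1.4359, 0.4103).
‖u_3‖ = 1.8116, so e_3 = (0.5661, -0.7926, 0.2265).

e_3 = (0.5661, -0.7926, 0.2265)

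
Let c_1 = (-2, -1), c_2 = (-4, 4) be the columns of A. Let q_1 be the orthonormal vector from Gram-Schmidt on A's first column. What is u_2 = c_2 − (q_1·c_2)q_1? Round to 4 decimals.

u_2 = (-2.4000, 4.8000)

q_1 = c_1/‖c_1‖ = (-2, -1)/2.2361 = (-0.8944, -0.4472).
r_{12} = q_1·c_2 = 1.7889.
u_2 = c_2 − 1.7889·q_1 = (-2.4000, 4.8000).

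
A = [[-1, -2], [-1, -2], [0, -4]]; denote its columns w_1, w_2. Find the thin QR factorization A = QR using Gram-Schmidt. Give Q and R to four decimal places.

Q = [[-0.7071, 0.0000], [-0.7071, 0.0000], [0.0000, -1.0000]], R = [[1.4142, 2.8284], [0.0000, 4.0000]]

w_1 = (-1, -1, 0); ‖w_1‖ = 1.4142, so q_1 = (-0.7071, -0.7071, 0.0000).
q_1·w_2 = (-0.7071)·(-2) + (-0.7071)·(-2) + 0.0000·(-4) = 2.8284.
u_2 = w_2 − 2.8284·q_1 = (0.0000, 0.0000, -4.0000).
‖u_2‖ = 4.0000, so q_2 = (0.0000, 0.0000, -1.0000).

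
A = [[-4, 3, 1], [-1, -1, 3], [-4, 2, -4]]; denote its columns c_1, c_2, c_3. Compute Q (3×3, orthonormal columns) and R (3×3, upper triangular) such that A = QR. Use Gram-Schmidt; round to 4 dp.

q_1 = c_1/‖c_1‖ = (-4, -1, -4)/5.7446 = (-0.6963, -0.1741, -0.6963).
r_{12} = q_1·c_2 = -3.3075.
u_2 = c_2 + 3.3075·q_1 = (0.6970, -1.5758, -0.3030).
‖u_2‖ = 1.7495, so q_2 = (0.3984, -0.9007, -0.1732).
r_{13} = q_1·c_3 = 1.5667; r_{23} = q_2·c_3 = -1.6109.
u_3 = c_3 − 1.5667·q_1 + 1.6109·q_2 = (2.7327, 1.8218, -3.1881).
‖u_3‖ = 4.5772, so q_3 = (0.5970, 0.3980, -0.6965).

Q = [[-0.6963, 0.3984, 0.5970], [-0.1741, -0.9007, 0.3980], [-0.6963, -0.1732, -0.6965]], R = [[5.7446, -3.3075, 1.5667], [0.0000, 1.7495, -1.6109], [0.0000, 0.0000, 4.5772]]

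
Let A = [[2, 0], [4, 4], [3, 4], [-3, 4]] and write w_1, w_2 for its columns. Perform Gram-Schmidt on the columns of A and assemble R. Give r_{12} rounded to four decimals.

e_1 = w_1/‖w_1‖ = (2, 4, 3, -3)/6.1644 = (0.3244, 0.6489, 0.4867, -0.4867).
r_{12} = e_1·w_2 = 2.5955.

r_{12} = 2.5955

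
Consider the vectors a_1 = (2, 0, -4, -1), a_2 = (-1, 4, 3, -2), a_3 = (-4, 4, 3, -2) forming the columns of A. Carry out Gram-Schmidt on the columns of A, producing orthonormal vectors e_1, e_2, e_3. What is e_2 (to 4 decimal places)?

e_2 = (0.0297, 0.8315, 0.1485, -0.5345)

e_1 = a_1/‖a_1‖ = (2, 0, -4, -1)/4.5826 = (0.4364, 0.0000, -0.8729, -0.2182).
r_{12} = e_1·a_2 = -2.6186.
u_2 = a_2 + 2.6186·e_1 = (0.1429, 4.0000, 0.7143, -2.5714).
‖u_2‖ = 4.8107, so e_2 = (0.0297, 0.8315, 0.1485, -0.5345).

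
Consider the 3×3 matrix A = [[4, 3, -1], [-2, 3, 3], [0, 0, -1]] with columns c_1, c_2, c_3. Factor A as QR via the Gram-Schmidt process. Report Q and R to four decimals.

Q = [[0.8944, 0.4472, 0.0000], [-0.4472, 0.8944, 0.0000], [0.0000, 0.0000, -1.0000]], R = [[4.4721, 1.3416, -2.2361], [0.0000, 4.0249, 2.2361], [0.0000, 0.0000, 1.0000]]

c_1 = (4, -2, 0); ‖c_1‖ = 4.4721, so q_1 = (0.8944, -0.4472, 0.0000).
q_1·c_2 = 0.8944·3 + (-0.4472)·3 + 0.0000·0 = 1.3416.
u_2 = c_2 − 1.3416·q_1 = (1.8000, 3.6000, 0.0000).
‖u_2‖ = 4.0249, so q_2 = (0.4472, 0.8944, 0.0000).
q_1·c_3 = 0.8944·(-1) + (-0.4472)·3 + 0.0000·(-1) = -2.2361; q_2·c_3 = 0.4472·(-1) + 0.8944·3 + 0.0000·(-1) = 2.2361.
u_3 = c_3 + 2.2361·q_1 − 2.2361·q_2 = (0.0000, 0.0000, -1.0000).
‖u_3‖ = 1.0000, so q_3 = (0.0000, 0.0000, -1.0000).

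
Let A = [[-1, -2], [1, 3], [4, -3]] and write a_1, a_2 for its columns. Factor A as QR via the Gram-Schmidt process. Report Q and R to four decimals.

a_1 = (-1, 1, 4); ‖a_1‖ = 4.2426, so e_1 = (-0.2357, 0.2357, 0.9428).
e_1·a_2 = (-0.2357)·(-2) + 0.2357·3 + 0.9428·(-3) = -1.6499.
u_2 = a_2 + 1.6499·e_1 = (-2.3889, 3.3889, -1.4444).
‖u_2‖ = 4.3906, so e_2 = (-0.5441, 0.7718, -0.3290).

Q = [[-0.2357, -0.5441], [0.2357, 0.7718], [0.9428, -0.3290]], R = [[4.2426, -1.6499], [0.0000, 4.3906]]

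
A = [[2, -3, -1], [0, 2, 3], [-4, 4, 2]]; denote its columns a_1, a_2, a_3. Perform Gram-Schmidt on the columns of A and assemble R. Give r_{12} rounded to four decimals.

r_{12} = -4.9193

a_1 = (2, 0, -4); ‖a_1‖ = 4.4721, so e_1 = (0.4472, 0.0000, -0.8944).
r_{12} = e_1·a_2 = -4.9193.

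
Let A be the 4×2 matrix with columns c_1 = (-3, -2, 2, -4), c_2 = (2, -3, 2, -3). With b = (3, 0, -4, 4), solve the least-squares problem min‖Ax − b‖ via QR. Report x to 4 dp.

c_1 = (-3, -2, 2, -4); ‖c_1‖ = 5.7446, so q_1 = (-0.5222, -0.3482, 0.3482, -0.6963).
q_1·c_2 = (-0.5222)·2 + (-0.3482)·(-3) + 0.3482·2 + (-0.6963)·(-3) = 2.7852.
u_2 = c_2 − 2.7852·q_1 = (3.4545, -2.0303, 1.0303, -1.0606).
‖u_2‖ = 4.2711, so q_2 = (0.8088, -0.4754, 0.2412, -0.2483).
Qᵀb = (-5.7446, 0.4683).
Back-substitute: x_2 = 0.4683/4.2711 = 0.1096.
x_1 = (-5.7446 − 2.7852·0.1096)/5.7446 = -1.0532.

x = (-1.0532, 0.1096)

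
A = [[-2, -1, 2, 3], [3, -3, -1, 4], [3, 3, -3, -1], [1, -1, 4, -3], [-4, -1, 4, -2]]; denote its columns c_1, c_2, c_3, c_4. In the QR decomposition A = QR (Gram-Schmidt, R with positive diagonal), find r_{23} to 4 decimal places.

r_{23} = -2.7504

e_1 = c_1/‖c_1‖ = (-2, 3, 3, 1, -4)/6.2450 = (-0.3203, 0.4804, 0.4804, 0.1601, -0.6405).
r_{12} = e_1·c_2 = 0.8006.
u_2 = c_2 − 0.8006·e_1 = (-0.7436, -3.3846, 2.6154, -1.1282, -0.4872).
‖u_2‖ = 4.5121, so e_2 = (-0.1648, -0.7501, 0.5796, -0.2500, -0.1080).
r_{23} = e_2·c_3 = -2.7504.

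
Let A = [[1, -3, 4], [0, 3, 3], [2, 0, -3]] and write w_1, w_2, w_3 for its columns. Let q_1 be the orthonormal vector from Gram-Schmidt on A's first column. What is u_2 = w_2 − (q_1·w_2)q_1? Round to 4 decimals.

u_2 = (-2.4000, 3.0000, 1.2000)

w_1 = (1, 0, 2); ‖w_1‖ = 2.2361, so q_1 = (0.4472, 0.0000, 0.8944).
q_1·w_2 = 0.4472·(-3) + 0.0000·3 + 0.8944·0 = -1.3416.
u_2 = w_2 + 1.3416·q_1 = (-2.4000, 3.0000, 1.2000).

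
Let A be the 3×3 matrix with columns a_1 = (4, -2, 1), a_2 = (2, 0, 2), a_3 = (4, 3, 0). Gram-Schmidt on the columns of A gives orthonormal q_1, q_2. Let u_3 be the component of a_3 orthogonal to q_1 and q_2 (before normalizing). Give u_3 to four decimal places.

u_3 = (2.0000, 3.0000, -2.0000)

a_1 = (4, -2, 1); ‖a_1‖ = 4.5826, so q_1 = (0.8729, -0.4364, 0.2182).
q_1·a_2 = 0.8729·2 + (-0.4364)·0 + 0.2182·2 = 2.1822.
u_2 = a_2 − 2.1822·q_1 = (0.0952, 0.9524, 1.5238).
‖u_2‖ = 1.7995, so q_2 = (0.0529, 0.5293, 0.8468).
q_1·a_3 = 0.8729·4 + (-0.4364)·3 + 0.2182·0 = 2.1822; q_2·a_3 = 0.0529·4 + 0.5293·3 + 0.8468·0 = 1.7995.
u_3 = a_3 − 2.1822·q_1 − 1.7995·q_2 = (2.0000, 3.0000, -2.0000).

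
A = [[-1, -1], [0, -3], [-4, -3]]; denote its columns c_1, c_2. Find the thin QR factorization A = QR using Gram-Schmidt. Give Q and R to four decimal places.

Q = [[-0.2425, -0.0782], [0.0000, -0.9967], [-0.9701, 0.0195]], R = [[4.1231, 3.1530], [0.0000, 3.0098]]

c_1 = (-1, 0, -4); ‖c_1‖ = 4.1231, so q_1 = (-0.2425, 0.0000, -0.9701).
q_1·c_2 = (-0.2425)·(-1) + 0.0000·(-3) + (-0.9701)·(-3) = 3.1530.
u_2 = c_2 − 3.1530·q_1 = (-0.2353, -3.0000, 0.0588).
‖u_2‖ = 3.0098, so q_2 = (-0.0782, -0.9967, 0.0195).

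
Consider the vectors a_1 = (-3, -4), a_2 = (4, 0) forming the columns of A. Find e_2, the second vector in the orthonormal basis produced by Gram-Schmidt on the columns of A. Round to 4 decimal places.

e_2 = (0.8000, -0.6000)

a_1 = (-3, -4); ‖a_1‖ = 5.0000, so e_1 = (-0.6000, -0.8000).
e_1·a_2 = (-0.6000)·4 + (-0.8000)·0 = -2.4000.
u_2 = a_2 + 2.4000·e_1 = (2.5600, -1.9200).
‖u_2‖ = 3.2000, so e_2 = (0.8000, -0.6000).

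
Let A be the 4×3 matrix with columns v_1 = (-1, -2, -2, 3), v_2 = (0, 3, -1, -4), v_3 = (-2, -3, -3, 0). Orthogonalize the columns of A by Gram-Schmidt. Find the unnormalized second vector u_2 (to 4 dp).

u_2 = (-0.8889, 1.2222, -2.7778, -1.3333)

v_1 = (-1, -2, -2, 3); ‖v_1‖ = 4.2426, so q_1 = (-0.2357, -0.4714, -0.4714, 0.7071).
q_1·v_2 = (-0.2357)·0 + (-0.4714)·3 + (-0.4714)·(-1) + 0.7071·(-4) = -3.7712.
u_2 = v_2 + 3.7712·q_1 = (-0.8889, 1.2222, -2.7778, -1.3333).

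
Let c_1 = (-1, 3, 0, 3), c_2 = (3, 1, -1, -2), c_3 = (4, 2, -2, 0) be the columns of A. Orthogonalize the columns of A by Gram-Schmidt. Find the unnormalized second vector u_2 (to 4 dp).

u_2 = (2.6842, 1.9474, -1.0000, -1.0526)

c_1 = (-1, 3, 0, 3); ‖c_1‖ = 4.3589, so q_1 = (-0.2294, 0.6882, 0.0000, 0.6882).
q_1·c_2 = (-0.2294)·3 + 0.6882·1 + 0.0000·(-1) + 0.6882·(-2) = -1.3765.
u_2 = c_2 + 1.3765·q_1 = (2.6842, 1.9474, -1.0000, -1.0526).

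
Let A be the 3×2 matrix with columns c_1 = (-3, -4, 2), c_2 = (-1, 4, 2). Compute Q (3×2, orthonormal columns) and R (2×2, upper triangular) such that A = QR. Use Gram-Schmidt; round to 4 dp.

Q = [[-0.5571, -0.4526], [-0.7428, 0.6465], [0.3714, 0.6142]], R = [[5.3852, -1.6713], [0.0000, 4.2670]]

c_1 = (-3, -4, 2); ‖c_1‖ = 5.3852, so e_1 = (-0.5571, -0.7428, 0.3714).
e_1·c_2 = (-0.5571)·(-1) + (-0.7428)·4 + 0.3714·2 = -1.6713.
u_2 = c_2 + 1.6713·e_1 = (-1.9310, 2.7586, 2.6207).
‖u_2‖ = 4.2670, so e_2 = (-0.4526, 0.6465, 0.6142).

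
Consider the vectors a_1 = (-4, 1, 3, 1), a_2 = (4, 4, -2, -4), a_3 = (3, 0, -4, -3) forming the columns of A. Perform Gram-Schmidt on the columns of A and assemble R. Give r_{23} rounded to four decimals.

r_{23} = 1.7131

q_1 = a_1/‖a_1‖ = (-4, 1, 3, 1)/5.1962 = (-0.7698, 0.1925, 0.5774, 0.1925).
r_{12} = q_1·a_2 = -4.2339.
u_2 = a_2 + 4.2339·q_1 = (0.7407, 4.8148, 0.4444, -3.1852).
‖u_2‖ = 5.8373, so q_2 = (0.1269, 0.8248, 0.0761, -0.5457).
r_{23} = q_2·a_3 = 1.7131.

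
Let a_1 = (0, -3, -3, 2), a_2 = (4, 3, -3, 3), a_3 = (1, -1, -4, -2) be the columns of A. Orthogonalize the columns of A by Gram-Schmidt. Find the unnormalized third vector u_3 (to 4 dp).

a_1 = (0, -3, -3, 2); ‖a_1‖ = 4.6904, so e_1 = (0.0000, -0.6396, -0.6396, 0.4264).
e_1·a_2 = 0.0000·4 + (-0.6396)·3 + (-0.6396)·(-3) + 0.4264·3 = 1.2792.
u_2 = a_2 − 1.2792·e_1 = (4.0000, 3.8182, -2.1818, 2.4545).
‖u_2‖ = 6.4315, so e_2 = (0.6219, 0.5937, -0.3392, 0.3816).
e_1·a_3 = 0.0000·1 + (-0.6396)·(-1) + (-0.6396)·(-4) + 0.4264·(-2) = 2.3452; e_2·a_3 = 0.6219·1 + 0.5937·(-1) + (-0.3392)·(-4) + 0.3816·(-2) = 0.6219.
u_3 = a_3 − 2.3452·e_1 − 0.6219·e_2 = (0.6132, 0.1308, -2.2890, -3.2374).

u_3 = (0.6132, 0.1308, -2.2890, -3.2374)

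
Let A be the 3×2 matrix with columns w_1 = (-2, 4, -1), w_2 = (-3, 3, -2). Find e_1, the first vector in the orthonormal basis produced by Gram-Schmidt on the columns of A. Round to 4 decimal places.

w_1 = (-2, 4, -1); ‖w_1‖ = 4.5826, so e_1 = (-0.4364, 0.8729, -0.2182).

e_1 = (-0.4364, 0.8729, -0.2182)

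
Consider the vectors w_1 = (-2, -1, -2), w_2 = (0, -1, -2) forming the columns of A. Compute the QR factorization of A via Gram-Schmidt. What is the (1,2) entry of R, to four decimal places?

w_1 = (-2, -1, -2); ‖w_1‖ = 3.0000, so q_1 = (-0.6667, -0.3333, -0.6667).
r_{12} = q_1·w_2 = 1.6667.

r_{12} = 1.6667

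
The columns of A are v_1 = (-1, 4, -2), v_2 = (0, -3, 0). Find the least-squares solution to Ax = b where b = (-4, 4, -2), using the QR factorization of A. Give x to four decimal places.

v_1 = (-1, 4, -2); ‖v_1‖ = 4.5826, so e_1 = (-0.2182, 0.8729, -0.4364).
e_1·v_2 = (-0.2182)·0 + 0.8729·(-3) + (-0.4364)·0 = -2.6186.
u_2 = v_2 + 2.6186·e_1 = (-0.5714, -0.7143, -1.1429).
‖u_2‖ = 1.4639, so e_2 = (-0.3904, -0.4880, -0.7807).
Qᵀb = (5.2372, 1.1711).
Back-substitute: x_2 = 1.1711/1.4639 = 0.8000.
x_1 = (5.2372 + 2.6186·0.8000)/4.5826 = 1.6000.

x = (1.6000, 0.8000)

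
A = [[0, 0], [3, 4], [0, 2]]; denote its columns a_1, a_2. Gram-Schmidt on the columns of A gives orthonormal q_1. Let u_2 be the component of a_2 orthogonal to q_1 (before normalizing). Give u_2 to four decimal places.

q_1 = a_1/‖a_1‖ = (0, 3, 0)/3.0000 = (0.0000, 1.0000, 0.0000).
r_{12} = q_1·a_2 = 4.0000.
u_2 = a_2 − 4.0000·q_1 = (0.0000, 0.0000, 2.0000).

u_2 = (0.0000, 0.0000, 2.0000)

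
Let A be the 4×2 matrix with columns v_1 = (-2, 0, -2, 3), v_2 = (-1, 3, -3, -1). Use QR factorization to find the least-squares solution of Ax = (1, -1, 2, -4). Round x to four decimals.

x = (-1.0476, -0.0381)

v_1 = (-2, 0, -2, 3); ‖v_1‖ = 4.1231, so q_1 = (-0.4851, 0.0000, -0.4851, 0.7276).
q_1·v_2 = (-0.4851)·(-1) + 0.0000·3 + (-0.4851)·(-3) + 0.7276·(-1) = 1.2127.
u_2 = v_2 − 1.2127·q_1 = (-0.4118, 3.0000, -2.4118, -1.8824).
‖u_2‖ = 4.3046, so q_2 = (-0.0957, 0.6969, -0.5603, -0.4373).
Qᵀb = (-4.3656, -0.1640).
Back-substitute: x_2 = -0.1640/4.3046 = -0.0381.
x_1 = (-4.3656 − 1.2127·(-0.0381))/4.1231 = -1.0476.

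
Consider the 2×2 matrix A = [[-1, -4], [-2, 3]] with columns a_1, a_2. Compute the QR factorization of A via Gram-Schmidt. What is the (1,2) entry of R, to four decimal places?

e_1 = a_1/‖a_1‖ = (-1, -2)/2.2361 = (-0.4472, -0.8944).
r_{12} = e_1·a_2 = -0.8944.

r_{12} = -0.8944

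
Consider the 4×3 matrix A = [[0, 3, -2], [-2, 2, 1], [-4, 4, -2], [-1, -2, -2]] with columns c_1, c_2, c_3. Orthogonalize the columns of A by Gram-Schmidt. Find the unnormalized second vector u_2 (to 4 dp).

u_2 = (3.0000, 0.2857, 0.5714, -2.8571)

c_1 = (0, -2, -4, -1); ‖c_1‖ = 4.5826, so e_1 = (0.0000, -0.4364, -0.8729, -0.2182).
e_1·c_2 = 0.0000·3 + (-0.4364)·2 + (-0.8729)·4 + (-0.2182)·(-2) = -3.9279.
u_2 = c_2 + 3.9279·e_1 = (3.0000, 0.2857, 0.5714, -2.8571).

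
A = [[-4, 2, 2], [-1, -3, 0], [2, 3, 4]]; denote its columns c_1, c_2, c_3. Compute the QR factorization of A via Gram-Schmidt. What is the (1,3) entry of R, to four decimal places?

c_1 = (-4, -1, 2); ‖c_1‖ = 4.5826, so q_1 = (-0.8729, -0.2182, 0.4364).
r_{13} = q_1·c_3 = 0.0000.

r_{13} = 0.0000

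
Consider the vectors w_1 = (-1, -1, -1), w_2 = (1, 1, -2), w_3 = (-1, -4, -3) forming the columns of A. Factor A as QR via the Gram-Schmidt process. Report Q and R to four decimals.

w_1 = (-1, -1, -1); ‖w_1‖ = 1.7321, so e_1 = (-0.5774, -0.5774, -0.5774).
e_1·w_2 = (-0.5774)·1 + (-0.5774)·1 + (-0.5774)·(-2) = 0.0000.
u_2 = w_2 + 0.0000·e_1 = (1.0000, 1.0000, -2.0000).
‖u_2‖ = 2.4495, so e_2 = (0.4082, 0.4082, -0.8165).
e_1·w_3 = (-0.5774)·(-1) + (-0.5774)·(-4) + (-0.5774)·(-3) = 4.6188; e_2·w_3 = 0.4082·(-1) + 0.4082·(-4) + (-0.8165)·(-3) = 0.4082.
u_3 = w_3 − 4.6188·e_1 − 0.4082·e_2 = (1.5000, -1.5000, 0.0000).
‖u_3‖ = 2.1213, so e_3 = (0.7071, -0.7071, 0.0000).

Q = [[-0.5774, 0.4082, 0.7071], [-0.5774, 0.4082, -0.7071], [-0.5774, -0.8165, 0.0000]], R = [[1.7321, 0.0000, 4.6188], [0.0000, 2.4495, 0.4082], [0.0000, 0.0000, 2.1213]]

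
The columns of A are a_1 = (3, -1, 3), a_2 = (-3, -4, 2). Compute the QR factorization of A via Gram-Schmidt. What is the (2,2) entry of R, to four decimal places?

q_1 = a_1/‖a_1‖ = (3, -1, 3)/4.3589 = (0.6882, -0.2294, 0.6882).
r_{12} = q_1·a_2 = 0.2294.
u_2 = a_2 − 0.2294·q_1 = (-3.1579, -3.9474, 1.8421).
r_{22} = ‖u_2‖ = 5.3803.

r_{22} = 5.3803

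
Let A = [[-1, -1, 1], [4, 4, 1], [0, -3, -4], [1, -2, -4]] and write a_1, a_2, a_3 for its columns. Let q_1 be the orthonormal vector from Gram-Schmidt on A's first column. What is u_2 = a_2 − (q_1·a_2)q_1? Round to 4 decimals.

a_1 = (-1, 4, 0, 1); ‖a_1‖ = 4.2426, so q_1 = (-0.2357, 0.9428, 0.0000, 0.2357).
q_1·a_2 = (-0.2357)·(-1) + 0.9428·4 + 0.0000·(-3) + 0.2357·(-2) = 3.5355.
u_2 = a_2 − 3.5355·q_1 = (-0.1667, 0.6667, -3.0000, -2.8333).

u_2 = (-0.1667, 0.6667, -3.0000, -2.8333)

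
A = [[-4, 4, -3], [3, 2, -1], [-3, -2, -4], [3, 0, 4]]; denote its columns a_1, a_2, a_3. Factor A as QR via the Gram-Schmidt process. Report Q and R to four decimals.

e_1 = a_1/‖a_1‖ = (-4, 3, -3, 3)/6.5574 = (-0.6100, 0.4575, -0.4575, 0.4575).
r_{12} = e_1·a_2 = -0.6100.
u_2 = a_2 + 0.6100·e_1 = (3.6279, 2.2791, -2.2791, 0.2791).
‖u_2‖ = 4.8609, so e_2 = (0.7464, 0.4689, -0.4689, 0.0574).
r_{13} = e_1·a_3 = 5.0325; r_{23} = e_2·a_3 = -0.6028.
u_3 = a_3 − 5.0325·e_1 + 0.6028·e_2 = (0.5197, -3.0197, -1.9803, 1.7323).
‖u_3‖ = 4.0387, so e_3 = (0.1287, -0.7477, -0.4903, 0.4289).

Q = [[-0.6100, 0.7464, 0.1287], [0.4575, 0.4689, -0.7477], [-0.4575, -0.4689, -0.4903], [0.4575, 0.0574, 0.4289]], R = [[6.5574, -0.6100, 5.0325], [0.0000, 4.8609, -0.6028], [0.0000, 0.0000, 4.0387]]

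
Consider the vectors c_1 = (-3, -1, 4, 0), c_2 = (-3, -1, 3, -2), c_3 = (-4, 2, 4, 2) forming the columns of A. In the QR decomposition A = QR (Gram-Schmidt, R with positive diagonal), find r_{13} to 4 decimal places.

r_{13} = 5.0990

e_1 = c_1/‖c_1‖ = (-3, -1, 4, 0)/5.0990 = (-0.5883, -0.1961, 0.7845, 0.0000).
r_{13} = e_1·c_3 = 5.0990.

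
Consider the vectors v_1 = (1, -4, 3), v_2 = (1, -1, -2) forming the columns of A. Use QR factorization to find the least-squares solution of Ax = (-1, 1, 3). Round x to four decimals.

e_1 = v_1/‖v_1‖ = (1, -4, 3)/5.0990 = (0.1961, -0.7845, 0.5883).
r_{12} = e_1·v_2 = -0.1961.
u_2 = v_2 + 0.1961·e_1 = (1.0385, -1.1538, -1.8846).
‖u_2‖ = 2.4416, so e_2 = (0.4253, -0.4726, -0.7719).
Qᵀb = (0.7845, -3.2135).
Back-substitute: x_2 = -3.2135/2.4416 = -1.3161.
x_1 = (0.7845 + 0.1961·(-1.3161))/5.0990 = 0.1032.

x = (0.1032, -1.3161)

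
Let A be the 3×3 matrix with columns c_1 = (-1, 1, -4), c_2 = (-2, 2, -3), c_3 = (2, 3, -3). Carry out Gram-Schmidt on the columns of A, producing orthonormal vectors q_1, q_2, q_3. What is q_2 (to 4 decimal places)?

c_1 = (-1, 1, -4); ‖c_1‖ = 4.2426, so q_1 = (-0.2357, 0.2357, -0.9428).
q_1·c_2 = (-0.2357)·(-2) + 0.2357·2 + (-0.9428)·(-3) = 3.7712.
u_2 = c_2 − 3.7712·q_1 = (-1.1111, 1.1111, 0.5556).
‖u_2‖ = 1.6667, so q_2 = (-0.6667, 0.6667, 0.3333).

q_2 = (-0.6667, 0.6667, 0.3333)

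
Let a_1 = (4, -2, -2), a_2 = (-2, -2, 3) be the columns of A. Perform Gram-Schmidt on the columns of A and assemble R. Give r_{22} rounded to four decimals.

r_{22} = 3.5824

a_1 = (4, -2, -2); ‖a_1‖ = 4.8990, so e_1 = (0.8165, -0.4082, -0.4082).
e_1·a_2 = 0.8165·(-2) + (-0.4082)·(-2) + (-0.4082)·3 = -2.0412.
u_2 = a_2 + 2.0412·e_1 = (-0.3333, -2.8333, 2.1667).
r_{22} = ‖u_2‖ = 3.5824.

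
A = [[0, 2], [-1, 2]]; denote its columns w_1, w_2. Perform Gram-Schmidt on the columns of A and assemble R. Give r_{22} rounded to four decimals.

r_{22} = 2.0000

e_1 = w_1/‖w_1‖ = (0, -1)/1.0000 = (0.0000, -1.0000).
r_{12} = e_1·w_2 = -2.0000.
u_2 = w_2 + 2.0000·e_1 = (2.0000, 0.0000).
r_{22} = ‖u_2‖ = 2.0000.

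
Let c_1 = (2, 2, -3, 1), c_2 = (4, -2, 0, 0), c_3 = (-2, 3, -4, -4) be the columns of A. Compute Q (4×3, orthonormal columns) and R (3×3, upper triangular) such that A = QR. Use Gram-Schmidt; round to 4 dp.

Q = [[0.4714, 0.8133, -0.0184], [0.4714, -0.5592, -0.0367], [-0.7071, 0.1525, -0.3488], [0.2357, -0.0508, -0.9363]], R = [[4.2426, 0.9428, 2.3570], [0.0000, 4.3716, -3.7108], [0.0000, 0.0000, 5.0670]]

q_1 = c_1/‖c_1‖ = (2, 2, -3, 1)/4.2426 = (0.4714, 0.4714, -0.7071, 0.2357).
r_{12} = q_1·c_2 = 0.9428.
u_2 = c_2 − 0.9428·q_1 = (3.5556, -2.4444, 0.6667, -0.2222).
‖u_2‖ = 4.3716, so q_2 = (0.8133, -0.5592, 0.1525, -0.0508).
r_{13} = q_1·c_3 = 2.3570; r_{23} = q_2·c_3 = -3.7108.
u_3 = c_3 − 2.3570·q_1 + 3.7108·q_2 = (-0.0930, -0.1860, -1.7674, -4.7442).
‖u_3‖ = 5.0670, so q_3 = (-0.0184, -0.0367, -0.3488, -0.9363).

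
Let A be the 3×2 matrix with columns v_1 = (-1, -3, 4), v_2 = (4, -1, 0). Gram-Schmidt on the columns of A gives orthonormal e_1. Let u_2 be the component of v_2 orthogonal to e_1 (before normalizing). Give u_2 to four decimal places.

e_1 = v_1/‖v_1‖ = (-1, -3, 4)/5.0990 = (-0.1961, -0.5883, 0.7845).
r_{12} = e_1·v_2 = -0.1961.
u_2 = v_2 + 0.1961·e_1 = (3.9615, -1.1154, 0.1538).

u_2 = (3.9615, -1.1154, 0.1538)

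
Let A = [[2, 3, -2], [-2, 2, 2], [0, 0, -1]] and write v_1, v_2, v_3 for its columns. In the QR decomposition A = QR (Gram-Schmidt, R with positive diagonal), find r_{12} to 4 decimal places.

r_{12} = 0.7071

v_1 = (2, -2, 0); ‖v_1‖ = 2.8284, so e_1 = (0.7071, -0.7071, 0.0000).
r_{12} = e_1·v_2 = 0.7071.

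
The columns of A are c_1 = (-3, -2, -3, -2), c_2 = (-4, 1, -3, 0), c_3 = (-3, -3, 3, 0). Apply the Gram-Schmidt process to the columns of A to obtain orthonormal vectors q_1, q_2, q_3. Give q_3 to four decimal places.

q_1 = c_1/‖c_1‖ = (-3, -2, -3, -2)/5.0990 = (-0.5883, -0.3922, -0.5883, -0.3922).
r_{12} = q_1·c_2 = 3.7262.
u_2 = c_2 − 3.7262·q_1 = (-1.8077, 2.4615, -0.8077, 1.4615).
‖u_2‖ = 3.4807, so q_2 = (-0.5193, 0.7072, -0.2320, 0.4199).
r_{13} = q_1·c_3 = 1.1767; r_{23} = q_2·c_3 = -1.2597.
u_3 = c_3 − 1.1767·q_1 + 1.2597·q_2 = (-2.9619, -1.6476, 3.4000, 0.9905).
‖u_3‖ = 4.9019, so q_3 = (-0.6042, -0.3361, 0.6936, 0.2021).

q_3 = (-0.6042, -0.3361, 0.6936, 0.2021)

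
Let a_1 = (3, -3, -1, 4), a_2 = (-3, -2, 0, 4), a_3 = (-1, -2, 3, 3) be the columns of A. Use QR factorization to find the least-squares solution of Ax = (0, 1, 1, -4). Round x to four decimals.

x = (-0.4351, -0.5690, 0.2188)

q_1 = a_1/‖a_1‖ = (3, -3, -1, 4)/5.9161 = (0.5071, -0.5071, -0.1690, 0.6761).
r_{12} = q_1·a_2 = 2.1974.
u_2 = a_2 − 2.1974·q_1 = (-4.1143, -0.8857, 0.3714, 2.5143).
‖u_2‖ = 4.9164, so q_2 = (-0.8368, -0.1802, 0.0755, 0.5114).
r_{13} = q_1·a_3 = 2.0284; r_{23} = q_2·a_3 = 2.9580.
u_3 = a_3 − 2.0284·q_1 − 2.9580·q_2 = (0.4468, -0.4385, 3.1194, 0.1158).
‖u_3‖ = 3.1837, so q_3 = (0.1403, -0.1377, 0.9798, 0.0364).
Qᵀb = (-3.3806, -2.1502, 0.6965).
Back-substitute: x_3 = 0.6965/3.1837 = 0.2188.
x_2 = (-2.1502 − 2.9580·0.2188)/4.9164 = -0.5690.
x_1 = (-3.3806 − 2.1974·(-0.5690) − 2.0284·0.2188)/5.9161 = -0.4351.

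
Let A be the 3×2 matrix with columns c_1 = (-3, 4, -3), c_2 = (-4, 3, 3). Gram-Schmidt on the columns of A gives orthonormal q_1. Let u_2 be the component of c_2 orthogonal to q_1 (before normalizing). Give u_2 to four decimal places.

u_2 = (-2.6765, 1.2353, 4.3235)

c_1 = (-3, 4, -3); ‖c_1‖ = 5.8310, so q_1 = (-0.5145, 0.6860, -0.5145).
q_1·c_2 = (-0.5145)·(-4) + 0.6860·3 + (-0.5145)·3 = 2.5725.
u_2 = c_2 − 2.5725·q_1 = (-2.6765, 1.2353, 4.3235).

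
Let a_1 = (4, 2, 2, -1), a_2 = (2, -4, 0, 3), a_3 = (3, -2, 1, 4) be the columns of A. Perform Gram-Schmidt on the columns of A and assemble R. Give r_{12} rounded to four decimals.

a_1 = (4, 2, 2, -1); ‖a_1‖ = 5.0000, so q_1 = (0.8000, 0.4000, 0.4000, -0.2000).
r_{12} = q_1·a_2 = -0.6000.

r_{12} = -0.6000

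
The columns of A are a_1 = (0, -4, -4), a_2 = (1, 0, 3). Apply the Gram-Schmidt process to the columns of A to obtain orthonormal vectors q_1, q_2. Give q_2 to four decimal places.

a_1 = (0, -4, -4); ‖a_1‖ = 5.6569, so q_1 = (0.0000, -0.7071, -0.7071).
q_1·a_2 = 0.0000·1 + (-0.7071)·0 + (-0.7071)·3 = -2.1213.
u_2 = a_2 + 2.1213·q_1 = (1.0000, -1.5000, 1.5000).
‖u_2‖ = 2.3452, so q_2 = (0.4264, -0.6396, 0.6396).

q_2 = (0.4264, -0.6396, 0.6396)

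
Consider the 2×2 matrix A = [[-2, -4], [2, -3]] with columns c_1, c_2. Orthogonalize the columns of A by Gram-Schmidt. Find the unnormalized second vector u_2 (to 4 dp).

c_1 = (-2, 2); ‖c_1‖ = 2.8284, so q_1 = (-0.7071, 0.7071).
q_1·c_2 = (-0.7071)·(-4) + 0.7071·(-3) = 0.7071.
u_2 = c_2 − 0.7071·q_1 = (-3.5000, -3.5000).

u_2 = (-3.5000, -3.5000)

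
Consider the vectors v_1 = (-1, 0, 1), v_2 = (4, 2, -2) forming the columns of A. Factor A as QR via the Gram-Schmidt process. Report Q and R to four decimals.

Q = [[-0.7071, 0.4082], [0.0000, 0.8165], [0.7071, 0.4082]], R = [[1.4142, -4.2426], [0.0000, 2.4495]]

v_1 = (-1, 0, 1); ‖v_1‖ = 1.4142, so e_1 = (-0.7071, 0.0000, 0.7071).
e_1·v_2 = (-0.7071)·4 + 0.0000·2 + 0.7071·(-2) = -4.2426.
u_2 = v_2 + 4.2426·e_1 = (1.0000, 2.0000, 1.0000).
‖u_2‖ = 2.4495, so e_2 = (0.4082, 0.8165, 0.4082).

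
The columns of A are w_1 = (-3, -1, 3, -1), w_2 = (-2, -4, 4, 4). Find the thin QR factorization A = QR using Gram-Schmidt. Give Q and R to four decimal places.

Q = [[-0.6708, 0.1170], [-0.2236, -0.5181], [0.6708, 0.2173], [-0.2236, 0.8189]], R = [[4.4721, 4.0249], [0.0000, 5.9833]]

e_1 = w_1/‖w_1‖ = (-3, -1, 3, -1)/4.4721 = (-0.6708, -0.2236, 0.6708, -0.2236).
r_{12} = e_1·w_2 = 4.0249.
u_2 = w_2 − 4.0249·e_1 = (0.7000, -3.1000, 1.3000, 4.9000).
‖u_2‖ = 5.9833, so e_2 = (0.1170, -0.5181, 0.2173, 0.8189).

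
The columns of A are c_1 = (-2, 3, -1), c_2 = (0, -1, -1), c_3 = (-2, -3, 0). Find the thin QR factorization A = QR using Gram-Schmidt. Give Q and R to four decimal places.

c_1 = (-2, 3, -1); ‖c_1‖ = 3.7417, so q_1 = (-0.5345, 0.8018, -0.2673).
q_1·c_2 = (-0.5345)·0 + 0.8018·(-1) + (-0.2673)·(-1) = -0.5345.
u_2 = c_2 + 0.5345·q_1 = (-0.2857, -0.5714, -1.1429).
‖u_2‖ = 1.3093, so q_2 = (-0.2182, -0.4364, -0.8729).
q_1·c_3 = (-0.5345)·(-2) + 0.8018·(-3) + (-0.2673)·0 = -1.3363; q_2·c_3 = (-0.2182)·(-2) + (-0.4364)·(-3) + (-0.8729)·0 = 1.7457.
u_3 = c_3 + 1.3363·q_1 − 1.7457·q_2 = (-2.3333, -1.1667, 1.1667).
‖u_3‖ = 2.8577, so q_3 = (-0.8165, -0.4082, 0.4082).

Q = [[-0.5345, -0.2182, -0.8165], [0.8018, -0.4364, -0.4082], [-0.2673, -0.8729, 0.4082]], R = [[3.7417, -0.5345, -1.3363], [0.0000, 1.3093, 1.7457], [0.0000, 0.0000, 2.8577]]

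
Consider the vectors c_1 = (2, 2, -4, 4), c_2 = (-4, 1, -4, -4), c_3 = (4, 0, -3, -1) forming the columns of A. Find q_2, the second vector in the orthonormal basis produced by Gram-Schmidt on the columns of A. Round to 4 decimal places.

q_2 = (-0.5335, 0.1874, -0.6633, -0.4902)

c_1 = (2, 2, -4, 4); ‖c_1‖ = 6.3246, so q_1 = (0.3162, 0.3162, -0.6325, 0.6325).
q_1·c_2 = 0.3162·(-4) + 0.3162·1 + (-0.6325)·(-4) + 0.6325·(-4) = -0.9487.
u_2 = c_2 + 0.9487·q_1 = (-3.7000, 1.3000, -4.6000, -3.4000).
‖u_2‖ = 6.9354, so q_2 = (-0.5335, 0.1874, -0.6633, -0.4902).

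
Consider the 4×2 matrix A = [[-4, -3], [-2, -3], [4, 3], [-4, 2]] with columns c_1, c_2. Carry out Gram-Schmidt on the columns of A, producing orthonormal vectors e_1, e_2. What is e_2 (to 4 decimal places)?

e_1 = c_1/‖c_1‖ = (-4, -2, 4, -4)/7.2111 = (-0.5547, -0.2774, 0.5547, -0.5547).
r_{12} = e_1·c_2 = 3.0509.
u_2 = c_2 − 3.0509·e_1 = (-1.3077, -2.1538, 1.3077, 3.6923).
‖u_2‖ = 4.6575, so e_2 = (-0.2808, -0.4624, 0.2808, 0.7928).

e_2 = (-0.2808, -0.4624, 0.2808, 0.7928)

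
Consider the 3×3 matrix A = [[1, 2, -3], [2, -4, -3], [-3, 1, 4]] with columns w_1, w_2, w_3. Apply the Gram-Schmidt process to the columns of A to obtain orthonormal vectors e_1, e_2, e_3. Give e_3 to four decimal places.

e_3 = (-0.6852, -0.4796, -0.5482)

e_1 = w_1/‖w_1‖ = (1, 2, -3)/3.7417 = (0.2673, 0.5345, -0.8018).
r_{12} = e_1·w_2 = -2.4054.
u_2 = w_2 + 2.4054·e_1 = (2.6429, -2.7143, -0.9286).
‖u_2‖ = 3.9005, so e_2 = (0.6776, -0.6959, -0.2381).
r_{13} = e_1·w_3 = -5.6125; r_{23} = e_2·w_3 = -0.8973.
u_3 = w_3 + 5.6125·e_1 + 0.8973·e_2 = (-0.8920, -0.6244, -0.7136).
‖u_3‖ = 1.3019, so e_3 = (-0.6852, -0.4796, -0.5482).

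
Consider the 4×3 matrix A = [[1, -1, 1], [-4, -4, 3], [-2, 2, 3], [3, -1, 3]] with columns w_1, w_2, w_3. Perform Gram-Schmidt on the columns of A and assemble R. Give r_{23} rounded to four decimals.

r_{23} = -1.7649

q_1 = w_1/‖w_1‖ = (1, -4, -2, 3)/5.4772 = (0.1826, -0.7303, -0.3651, 0.5477).
r_{12} = q_1·w_2 = 1.4606.
u_2 = w_2 − 1.4606·q_1 = (-1.2667, -2.9333, 2.5333, -1.8000).
‖u_2‖ = 4.4572, so q_2 = (-0.2842, -0.6581, 0.5684, -0.4038).
r_{23} = q_2·w_3 = -1.7649.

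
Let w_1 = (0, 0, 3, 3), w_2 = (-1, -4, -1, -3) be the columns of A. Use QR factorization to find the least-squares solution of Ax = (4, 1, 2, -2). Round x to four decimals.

e_1 = w_1/‖w_1‖ = (0, 0, 3, 3)/4.2426 = (0.0000, 0.0000, 0.7071, 0.7071).
r_{12} = e_1·w_2 = -2.8284.
u_2 = w_2 + 2.8284·e_1 = (-1.0000, -4.0000, 1.0000, -1.0000).
‖u_2‖ = 4.3589, so e_2 = (-0.2294, -0.9177, 0.2294, -0.2294).
Qᵀb = (0.0000, -0.9177).
Back-substitute: x_2 = -0.9177/4.3589 = -0.2105.
x_1 = (0.0000 + 2.8284·(-0.2105))/4.2426 = -0.1404.

x = (-0.1404, -0.2105)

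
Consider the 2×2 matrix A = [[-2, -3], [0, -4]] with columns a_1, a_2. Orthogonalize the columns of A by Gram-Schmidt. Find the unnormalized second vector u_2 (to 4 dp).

u_2 = (0.0000, -4.0000)

a_1 = (-2, 0); ‖a_1‖ = 2.0000, so e_1 = (-1.0000, 0.0000).
e_1·a_2 = (-1.0000)·(-3) + 0.0000·(-4) = 3.0000.
u_2 = a_2 − 3.0000·e_1 = (0.0000, -4.0000).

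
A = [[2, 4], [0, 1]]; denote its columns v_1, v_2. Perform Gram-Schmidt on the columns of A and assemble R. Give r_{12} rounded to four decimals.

r_{12} = 4.0000

v_1 = (2, 0); ‖v_1‖ = 2.0000, so q_1 = (1.0000, 0.0000).
r_{12} = q_1·v_2 = 4.0000.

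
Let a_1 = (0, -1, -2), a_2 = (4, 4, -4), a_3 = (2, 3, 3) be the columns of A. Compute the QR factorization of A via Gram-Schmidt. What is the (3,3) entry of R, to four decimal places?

a_1 = (0, -1, -2); ‖a_1‖ = 2.2361, so q_1 = (0.0000, -0.4472, -0.8944).
q_1·a_2 = 0.0000·4 + (-0.4472)·4 + (-0.8944)·(-4) = 1.7889.
u_2 = a_2 − 1.7889·q_1 = (4.0000, 4.8000, -2.4000).
‖u_2‖ = 6.6933, so q_2 = (0.5976, 0.7171, -0.3586).
q_1·a_3 = 0.0000·2 + (-0.4472)·3 + (-0.8944)·3 = -4.0249; q_2·a_3 = 0.5976·2 + 0.7171·3 + (-0.3586)·3 = 2.2709.
u_3 = a_3 + 4.0249·q_1 − 2.2709·q_2 = (0.6429, -0.4286, 0.2143).
r_{33} = ‖u_3‖ = 0.8018.

r_{33} = 0.8018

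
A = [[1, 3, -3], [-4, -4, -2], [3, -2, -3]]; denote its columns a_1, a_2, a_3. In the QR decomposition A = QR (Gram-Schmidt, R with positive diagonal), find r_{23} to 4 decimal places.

a_1 = (1, -4, 3); ‖a_1‖ = 5.0990, so q_1 = (0.1961, -0.7845, 0.5883).
q_1·a_2 = 0.1961·3 + (-0.7845)·(-4) + 0.5883·(-2) = 2.5495.
u_2 = a_2 − 2.5495·q_1 = (2.5000, -2.0000, -3.5000).
‖u_2‖ = 4.7434, so q_2 = (0.5270, -0.4216, -0.7379).
r_{23} = q_2·a_3 = 1.4757.

r_{23} = 1.4757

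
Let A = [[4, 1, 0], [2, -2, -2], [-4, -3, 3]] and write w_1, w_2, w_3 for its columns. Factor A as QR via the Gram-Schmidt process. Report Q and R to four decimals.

Q = [[0.6667, -0.1054, 0.7379], [0.3333, -0.8433, -0.4216], [-0.6667, -0.5270, 0.5270]], R = [[6.0000, 2.0000, -2.6667], [0.0000, 3.1623, 0.1054], [0.0000, 0.0000, 2.4244]]

w_1 = (4, 2, -4); ‖w_1‖ = 6.0000, so e_1 = (0.6667, 0.3333, -0.6667).
e_1·w_2 = 0.6667·1 + 0.3333·(-2) + (-0.6667)·(-3) = 2.0000.
u_2 = w_2 − 2.0000·e_1 = (-0.3333, -2.6667, -1.6667).
‖u_2‖ = 3.1623, so e_2 = (-0.1054, -0.8433, -0.5270).
e_1·w_3 = 0.6667·0 + 0.3333·(-2) + (-0.6667)·3 = -2.6667; e_2·w_3 = (-0.1054)·0 + (-0.8433)·(-2) + (-0.5270)·3 = 0.1054.
u_3 = w_3 + 2.6667·e_1 − 0.1054·e_2 = (1.7889, -1.0222, 1.2778).
‖u_3‖ = 2.4244, so e_3 = (0.7379, -0.4216, 0.5270).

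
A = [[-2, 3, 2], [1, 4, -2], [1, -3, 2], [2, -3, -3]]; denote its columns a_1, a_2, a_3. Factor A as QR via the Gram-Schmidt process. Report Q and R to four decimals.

Q = [[-0.6325, 0.1439, 0.0929], [0.3162, 0.9175, 0.2335], [0.3162, -0.3418, 0.8560], [0.6325, -0.1439, -0.4518]], R = [[3.1623, -3.4785, -3.1623], [0.0000, 5.5588, -1.7990], [0.0000, 0.0000, 2.7864]]

a_1 = (-2, 1, 1, 2); ‖a_1‖ = 3.1623, so e_1 = (-0.6325, 0.3162, 0.3162, 0.6325).
e_1·a_2 = (-0.6325)·3 + 0.3162·4 + 0.3162·(-3) + 0.6325·(-3) = -3.4785.
u_2 = a_2 + 3.4785·e_1 = (0.8000, 5.1000, -1.9000, -0.8000).
‖u_2‖ = 5.5588, so e_2 = (0.1439, 0.9175, -0.3418, -0.1439).
e_1·a_3 = (-0.6325)·2 + 0.3162·(-2) + 0.3162·2 + 0.6325·(-3) = -3.1623; e_2·a_3 = 0.1439·2 + 0.9175·(-2) + (-0.3418)·2 + (-0.1439)·(-3) = -1.7990.
u_3 = a_3 + 3.1623·e_1 + 1.7990·e_2 = (0.2589, 0.6505, 2.3851, -1.2589).
‖u_3‖ = 2.7864, so e_3 = (0.0929, 0.2335, 0.8560, -0.4518).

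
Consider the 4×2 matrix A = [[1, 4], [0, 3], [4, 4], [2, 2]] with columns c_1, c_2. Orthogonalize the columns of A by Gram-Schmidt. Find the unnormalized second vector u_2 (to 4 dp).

c_1 = (1, 0, 4, 2); ‖c_1‖ = 4.5826, so q_1 = (0.2182, 0.0000, 0.8729, 0.4364).
q_1·c_2 = 0.2182·4 + 0.0000·3 + 0.8729·4 + 0.4364·2 = 5.2372.
u_2 = c_2 − 5.2372·q_1 = (2.8571, 3.0000, -0.5714, -0.2857).

u_2 = (2.8571, 3.0000, -0.5714, -0.2857)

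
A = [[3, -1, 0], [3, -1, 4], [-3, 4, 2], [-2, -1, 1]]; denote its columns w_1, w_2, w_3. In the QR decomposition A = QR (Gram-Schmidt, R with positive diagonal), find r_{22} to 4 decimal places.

r_{22} = 3.2775

w_1 = (3, 3, -3, -2); ‖w_1‖ = 5.5678, so e_1 = (0.5388, 0.5388, -0.5388, -0.3592).
e_1·w_2 = 0.5388·(-1) + 0.5388·(-1) + (-0.5388)·4 + (-0.3592)·(-1) = -2.8737.
u_2 = w_2 + 2.8737·e_1 = (0.5484, 0.5484, 2.4516, -2.0323).
r_{22} = ‖u_2‖ = 3.2775.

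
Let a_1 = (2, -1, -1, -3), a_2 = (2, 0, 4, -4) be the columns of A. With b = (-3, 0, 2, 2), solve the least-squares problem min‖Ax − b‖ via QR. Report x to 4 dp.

q_1 = a_1/‖a_1‖ = (2, -1, -1, -3)/3.8730 = (0.5164, -0.2582, -0.2582, -0.7746).
r_{12} = q_1·a_2 = 3.0984.
u_2 = a_2 − 3.0984·q_1 = (0.4000, 0.8000, 4.8000, -1.6000).
‖u_2‖ = 5.1381, so q_2 = (0.0778, 0.1557, 0.9342, -0.3114).
Qᵀb = (-3.6148, 1.0120).
Back-substitute: x_2 = 1.0120/5.1381 = 0.1970.
x_1 = (-3.6148 − 3.0984·0.1970)/3.8730 = -1.0909.

x = (-1.0909, 0.1970)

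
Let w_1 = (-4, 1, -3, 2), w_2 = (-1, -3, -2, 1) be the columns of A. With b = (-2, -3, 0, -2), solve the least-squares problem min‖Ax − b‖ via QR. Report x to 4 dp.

x = (-0.1789, 0.7073)

q_1 = w_1/‖w_1‖ = (-4, 1, -3, 2)/5.4772 = (-0.7303, 0.1826, -0.5477, 0.3651).
r_{12} = q_1·w_2 = 1.6432.
u_2 = w_2 − 1.6432·q_1 = (0.2000, -3.3000, -1.1000, 0.4000).
‖u_2‖ = 3.5071, so q_2 = (0.0570, -0.9409, -0.3136, 0.1141).
Qᵀb = (0.1826, 2.4807).
Back-substitute: x_2 = 2.4807/3.5071 = 0.7073.
x_1 = (0.1826 − 1.6432·0.7073)/5.4772 = -0.1789.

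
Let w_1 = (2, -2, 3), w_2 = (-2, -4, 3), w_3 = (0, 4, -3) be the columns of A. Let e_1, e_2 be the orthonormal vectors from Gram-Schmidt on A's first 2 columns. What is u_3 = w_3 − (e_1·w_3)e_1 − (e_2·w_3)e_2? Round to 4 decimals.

u_3 = (-0.2222, 0.4444, 0.4444)

w_1 = (2, -2, 3); ‖w_1‖ = 4.1231, so e_1 = (0.4851, -0.4851, 0.7276).
e_1·w_2 = 0.4851·(-2) + (-0.4851)·(-4) + 0.7276·3 = 3.1530.
u_2 = w_2 − 3.1530·e_1 = (-3.5294, -2.4706, 0.7059).
‖u_2‖ = 4.3656, so e_2 = (-0.8085, -0.5659, 0.1617).
e_1·w_3 = 0.4851·0 + (-0.4851)·4 + 0.7276·(-3) = -4.1231; e_2·w_3 = (-0.8085)·0 + (-0.5659)·4 + 0.1617·(-3) = -2.7487.
u_3 = w_3 + 4.1231·e_1 + 2.7487·e_2 = (-0.2222, 0.4444, 0.4444).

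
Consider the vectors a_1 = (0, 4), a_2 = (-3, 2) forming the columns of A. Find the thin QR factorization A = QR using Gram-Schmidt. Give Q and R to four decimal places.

a_1 = (0, 4); ‖a_1‖ = 4.0000, so q_1 = (0.0000, 1.0000).
q_1·a_2 = 0.0000·(-3) + 1.0000·2 = 2.0000.
u_2 = a_2 − 2.0000·q_1 = (-3.0000, 0.0000).
‖u_2‖ = 3.0000, so q_2 = (-1.0000, 0.0000).

Q = [[0.0000, -1.0000], [1.0000, 0.0000]], R = [[4.0000, 2.0000], [0.0000, 3.0000]]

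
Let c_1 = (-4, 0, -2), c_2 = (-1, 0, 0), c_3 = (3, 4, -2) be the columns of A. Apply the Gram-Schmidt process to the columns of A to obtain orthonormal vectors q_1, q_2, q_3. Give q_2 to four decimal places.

q_2 = (-0.4472, 0.0000, 0.8944)

c_1 = (-4, 0, -2); ‖c_1‖ = 4.4721, so q_1 = (-0.8944, 0.0000, -0.4472).
q_1·c_2 = (-0.8944)·(-1) + 0.0000·0 + (-0.4472)·0 = 0.8944.
u_2 = c_2 − 0.8944·q_1 = (-0.2000, 0.0000, 0.4000).
‖u_2‖ = 0.4472, so q_2 = (-0.4472, 0.0000, 0.8944).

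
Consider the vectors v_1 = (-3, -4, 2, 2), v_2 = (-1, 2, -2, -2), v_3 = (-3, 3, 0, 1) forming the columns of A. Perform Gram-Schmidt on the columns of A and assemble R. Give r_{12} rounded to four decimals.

v_1 = (-3, -4, 2, 2); ‖v_1‖ = 5.7446, so e_1 = (-0.5222, -0.6963, 0.3482, 0.3482).
r_{12} = e_1·v_2 = -2.2630.

r_{12} = -2.2630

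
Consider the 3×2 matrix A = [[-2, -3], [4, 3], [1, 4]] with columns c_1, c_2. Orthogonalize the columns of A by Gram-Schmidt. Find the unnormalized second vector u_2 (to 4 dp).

c_1 = (-2, 4, 1); ‖c_1‖ = 4.5826, so e_1 = (-0.4364, 0.8729, 0.2182).
e_1·c_2 = (-0.4364)·(-3) + 0.8729·3 + 0.2182·4 = 4.8008.
u_2 = c_2 − 4.8008·e_1 = (-0.9048, -1.1905, 2.9524).

u_2 = (-0.9048, -1.1905, 2.9524)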